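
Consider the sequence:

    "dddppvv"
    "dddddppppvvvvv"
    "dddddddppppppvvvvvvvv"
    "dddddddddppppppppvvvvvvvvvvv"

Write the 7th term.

dddddddddddddddppppppppppppppvvvvvvvvvvvvvvvvvvvv

Each string has the form d^{2n+1} p^{2n} v^{3n-1} (n = 1, 2, …).
For term 7, n = 7, so the run lengths are 15, 14, 20.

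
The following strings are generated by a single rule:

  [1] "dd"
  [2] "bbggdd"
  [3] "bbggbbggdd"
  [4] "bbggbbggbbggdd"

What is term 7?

Each term is the previous one with bbgg prepended.
From bbggbbggbbggdd, 3 further steps: bbggbbggbbggdd → bbggbbggbbggbbggdd → bbggbbggbbggbbggbbggdd → (answer).

bbggbbggbbggbbggbbggbbggdd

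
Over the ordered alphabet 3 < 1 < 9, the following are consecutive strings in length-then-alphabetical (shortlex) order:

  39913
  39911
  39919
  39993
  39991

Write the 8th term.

13331

Advancing 3 positions from 39991 through 39991 → 39999 → 13333 reaches term 8.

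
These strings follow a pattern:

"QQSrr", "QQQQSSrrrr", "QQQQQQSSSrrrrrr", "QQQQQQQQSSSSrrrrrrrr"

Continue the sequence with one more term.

The n-th term is 2n Q's then n S's then 2n r's (n = 1, 2, …).
At n = 5 the blocks have lengths 10, 5, 10.

QQQQQQQQQQSSSSSrrrrrrrrrr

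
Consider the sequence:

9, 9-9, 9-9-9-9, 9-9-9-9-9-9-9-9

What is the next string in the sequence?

Each string is two copies of the previous one joined by '-'.
Doubling 9-9-9-9-9-9-9-9 with '-' between the halves:

9-9-9-9-9-9-9-9-9-9-9-9-9-9-9-9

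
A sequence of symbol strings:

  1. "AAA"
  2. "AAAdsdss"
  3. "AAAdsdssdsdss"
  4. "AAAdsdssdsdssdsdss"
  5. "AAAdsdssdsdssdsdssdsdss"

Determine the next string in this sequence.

The strings grow by a fixed suffix dsdss each time.
One more step from AAAdsdssdsdssdsdssdsdss gives the answer.

AAAdsdssdsdssdsdssdsdssdsdss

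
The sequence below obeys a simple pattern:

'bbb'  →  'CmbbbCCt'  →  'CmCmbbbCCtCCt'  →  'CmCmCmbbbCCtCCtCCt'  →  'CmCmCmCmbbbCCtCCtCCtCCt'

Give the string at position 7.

CmCmCmCmCmCmbbbCCtCCtCCtCCtCCtCCt

Each term wraps the previous one in Cm on the left and CCt on the right.
From CmCmCmCmbbbCCtCCtCCtCCt, 2 further steps: CmCmCmCmbbbCCtCCtCCtCCt → CmCmCmCmCmbbbCCtCCtCCtCCtCCt → (answer).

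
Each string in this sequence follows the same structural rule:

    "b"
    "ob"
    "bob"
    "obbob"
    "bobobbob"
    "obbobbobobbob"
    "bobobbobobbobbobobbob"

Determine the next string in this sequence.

From term 3 onward, concatenate the second-to-last term with the last: b·ob = bob, ob·bob = obbob, …
Continuing: obbobbobobbob · bobobbobobbobbobobbob gives term 8.

obbobbobobbobbobobbobobbobbobobbob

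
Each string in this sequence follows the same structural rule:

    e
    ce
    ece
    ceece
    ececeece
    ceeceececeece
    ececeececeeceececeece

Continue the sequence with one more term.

ceeceececeeceececeececeeceececeece

Each term (from the third on) is the two preceding terms concatenated in order: term 3 = e·ce = ece.
So term 8 is ceeceececeece·ececeececeeceececeece.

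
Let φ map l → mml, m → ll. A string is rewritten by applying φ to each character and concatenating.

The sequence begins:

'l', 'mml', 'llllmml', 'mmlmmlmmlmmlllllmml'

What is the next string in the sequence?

Rewriting the 19 symbols of mmlmmlmmlmmlllllmml one by one yields ll ll mml ll ll mml ll ll mml ll ll mml mml mml mml mml ll ll mml; concatenated:

llllmmlllllmmlllllmmlllllmmlmmlmmlmmlmmlllllmml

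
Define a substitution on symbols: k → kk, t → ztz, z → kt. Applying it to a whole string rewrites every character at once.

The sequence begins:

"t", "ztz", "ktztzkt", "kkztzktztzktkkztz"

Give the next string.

Rewriting the 17 symbols of kkztzktztzktkkztz one by one yields kk kk kt ztz kt kk ztz kt ztz kt kk ztz kk kk kt ztz kt; concatenated:

kkkkktztzktkkztzktztzktkkztzkkkkktztzkt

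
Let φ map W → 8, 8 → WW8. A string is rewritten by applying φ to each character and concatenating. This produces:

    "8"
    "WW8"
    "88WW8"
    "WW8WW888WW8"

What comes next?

Expanding WW8WW888WW8: W→8, W→8, 8→WW8, W→8, W→8, 8→WW8, 8→WW8, 8→WW8, W→8, W→8, 8→WW8. Concatenated: 8 8 WW8 8 8 WW8 WW8 WW8 8 8 WW8.

88WW888WW8WW8WW888WW8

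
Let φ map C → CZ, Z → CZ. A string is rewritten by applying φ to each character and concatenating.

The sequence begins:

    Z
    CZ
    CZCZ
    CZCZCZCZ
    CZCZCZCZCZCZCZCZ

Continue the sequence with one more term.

CZCZCZCZCZCZCZCZCZCZCZCZCZCZCZCZ

Replace each of the 16 characters of CZCZCZCZCZCZCZCZ in place — CZ CZ CZ CZ CZ CZ CZ CZ CZ CZ CZ CZ CZ CZ CZ CZ — and concatenate.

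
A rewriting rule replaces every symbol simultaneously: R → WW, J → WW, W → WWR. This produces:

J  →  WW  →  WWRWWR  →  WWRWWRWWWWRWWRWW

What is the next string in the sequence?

Rewriting the 16 symbols of WWRWWRWWWWRWWRWW one by one yields WWR WWR WW WWR WWR WW WWR WWR WWR WWR WW WWR WWR WW WWR WWR; concatenated:

WWRWWRWWWWRWWRWWWWRWWRWWRWWRWWWWRWWRWWWWRWWR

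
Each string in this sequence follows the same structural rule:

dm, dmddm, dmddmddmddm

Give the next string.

s(k+1) = s(k)·d·s(k) — each term doubles the last with 'd' between the halves.
So the next term is two copies of dmddmddmddm with 'd' between the halves.

dmddmddmddmddmddmddmddm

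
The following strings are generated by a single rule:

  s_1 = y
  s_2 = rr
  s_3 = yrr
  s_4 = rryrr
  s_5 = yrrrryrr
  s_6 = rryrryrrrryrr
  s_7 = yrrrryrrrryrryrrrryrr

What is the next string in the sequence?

From term 3 onward, concatenate the second-to-last term with the last: y·rr = yrr, rr·yrr = rryrr, …
The next term joins rryrryrrrryrr and yrrrryrrrryrryrrrryrr.

rryrryrrrryrryrrrryrrrryrryrrrryrr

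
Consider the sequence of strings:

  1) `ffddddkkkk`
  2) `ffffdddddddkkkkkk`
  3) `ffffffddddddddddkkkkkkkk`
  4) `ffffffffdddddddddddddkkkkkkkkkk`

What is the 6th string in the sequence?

Each string has the form f^{2n} d^{3n+1} k^{2n+2} (n = 1, 2, …).
At n = 6 the blocks have lengths 12, 19, 14.

ffffffffffffdddddddddddddddddddkkkkkkkkkkkkkk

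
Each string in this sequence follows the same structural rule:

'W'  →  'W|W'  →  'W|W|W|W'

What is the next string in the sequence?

W|W|W|W|W|W|W|W

Every step duplicates the string with '|' between the halves.
One more doubling of W|W|W|W gives the answer.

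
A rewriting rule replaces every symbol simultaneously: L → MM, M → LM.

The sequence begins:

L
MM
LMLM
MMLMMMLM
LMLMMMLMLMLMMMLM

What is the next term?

Replace each of the 16 characters of LMLMMMLMLMLMMMLM in place — MM LM MM LM LM LM MM LM MM LM MM LM LM LM MM LM — and concatenate.

MMLMMMLMLMLMMMLMMMLMMMLMLMLMMMLM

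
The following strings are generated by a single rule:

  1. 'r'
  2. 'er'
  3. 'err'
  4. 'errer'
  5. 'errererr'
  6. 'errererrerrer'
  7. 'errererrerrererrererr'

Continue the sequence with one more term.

Each term (from the third on) is the previous term followed by the one before it: term 3 = er·r = err.
Continuing: errererrerrererrererr · errererrerrer gives term 8.

errererrerrererrererrerrererrerrer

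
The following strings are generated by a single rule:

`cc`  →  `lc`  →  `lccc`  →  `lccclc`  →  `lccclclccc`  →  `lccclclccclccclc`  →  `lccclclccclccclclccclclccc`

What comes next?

This is a Fibonacci-style word recurrence s(k) = s(k−1)·s(k−2): e.g. lc·cc = lccc.
Continuing: lccclclccclccclclccclclccc · lccclclccclccclc gives term 8.

lccclclccclccclclccclclccclccclclccclccclc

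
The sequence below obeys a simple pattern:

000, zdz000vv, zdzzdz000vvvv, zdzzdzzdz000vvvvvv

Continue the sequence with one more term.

s(k+1) = zdz·s(k)·vv, so each term gains zdz as a prefix and vv as a suffix.
One more step from zdzzdzzdz000vvvvvv gives the answer.

zdzzdzzdzzdz000vvvvvvvv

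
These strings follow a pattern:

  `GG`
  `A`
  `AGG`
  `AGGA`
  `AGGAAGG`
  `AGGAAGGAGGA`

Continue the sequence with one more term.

AGGAAGGAGGAAGGAAGG

Each term (from the third on) is the previous term followed by the one before it: term 3 = A·GG = AGG.
So term 7 is AGGAAGGAGGA·AGGAAGG.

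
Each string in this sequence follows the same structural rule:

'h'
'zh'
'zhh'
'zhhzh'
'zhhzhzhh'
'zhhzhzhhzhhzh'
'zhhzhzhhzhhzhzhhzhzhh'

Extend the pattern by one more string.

zhhzhzhhzhhzhzhhzhzhhzhhzhzhhzhhzh

From term 3 onward, concatenate the last term with the second-to-last: zh·h = zhh, zhh·zh = zhhzh, …
So term 8 is zhhzhzhhzhhzhzhhzhzhh·zhhzhzhhzhhzh.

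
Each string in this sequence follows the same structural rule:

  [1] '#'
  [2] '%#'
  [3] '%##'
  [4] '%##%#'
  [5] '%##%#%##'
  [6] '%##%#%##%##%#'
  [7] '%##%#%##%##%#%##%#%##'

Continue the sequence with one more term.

%##%#%##%##%#%##%#%##%##%#%##%##%#

From term 3 onward, concatenate the last term with the second-to-last: %#·# = %##, %##·%# = %##%#, …
So term 8 is %##%#%##%##%#%##%#%##·%##%#%##%##%#.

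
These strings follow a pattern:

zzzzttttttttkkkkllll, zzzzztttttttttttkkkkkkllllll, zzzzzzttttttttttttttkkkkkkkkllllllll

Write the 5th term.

zzzzzzzzttttttttttttttttttttkkkkkkkkkkkkllllllllllll

The n-th term is n+2 z's then 3n+2 t's then 2n k's then 2n l's, where the shown terms are n = 2, 3, 4.
At n = 6 the blocks have lengths 8, 20, 12, 12.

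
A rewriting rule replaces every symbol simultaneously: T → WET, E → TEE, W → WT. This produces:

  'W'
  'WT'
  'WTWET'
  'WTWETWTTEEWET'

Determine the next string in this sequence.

WTWETWTTEEWETWTWETWETTEETEEWTTEEWET

φ(WTWETWTTEEWET) expands symbol-by-symbol to WT WET WT TEE WET WT WET WET TEE TEE WT TEE WET; joining the 13 pieces gives the next term.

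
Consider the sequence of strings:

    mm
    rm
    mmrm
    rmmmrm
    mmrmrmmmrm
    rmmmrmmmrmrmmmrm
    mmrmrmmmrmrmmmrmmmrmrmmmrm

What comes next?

This is a Fibonacci-style word recurrence s(k) = s(k−2)·s(k−1): e.g. mm·rm = mmrm.
Continuing: rmmmrmmmrmrmmmrm · mmrmrmmmrmrmmmrmmmrmrmmmrm gives term 8.

rmmmrmmmrmrmmmrmmmrmrmmmrmrmmmrmmmrmrmmmrm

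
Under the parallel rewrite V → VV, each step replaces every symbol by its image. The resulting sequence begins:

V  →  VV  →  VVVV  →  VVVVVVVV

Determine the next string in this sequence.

Apply φ to VVVVVVVV symbol by symbol: V→VV, V→VV, V→VV, V→VV, V→VV, V→VV, V→VV, V→VV; joined: VV VV VV VV VV VV VV VV.

VVVVVVVVVVVVVVVV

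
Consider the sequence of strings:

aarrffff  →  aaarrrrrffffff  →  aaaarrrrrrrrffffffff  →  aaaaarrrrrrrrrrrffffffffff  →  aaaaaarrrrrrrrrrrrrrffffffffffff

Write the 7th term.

aaaaaaaarrrrrrrrrrrrrrrrrrrrffffffffffffffff

Reading off run lengths: a runs 2, 3, 4, 5, 6; r runs 2, 5, 8, 11, 14; f runs 4, 6, 8, 10, 12 — each is linear in n (n = 1, 2, …).
For term 7, n = 7, so the run lengths are 8, 20, 16.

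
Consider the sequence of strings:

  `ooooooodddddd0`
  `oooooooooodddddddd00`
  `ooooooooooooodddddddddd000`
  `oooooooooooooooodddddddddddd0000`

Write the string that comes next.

Each string has the form o^{3n+1} d^{2n+2} 0^{n-1}, where the shown terms are n = 2, 3, 4, 5.
At n = 6 the blocks have lengths 19, 14, 5.

ooooooooooooooooooodddddddddddddd00000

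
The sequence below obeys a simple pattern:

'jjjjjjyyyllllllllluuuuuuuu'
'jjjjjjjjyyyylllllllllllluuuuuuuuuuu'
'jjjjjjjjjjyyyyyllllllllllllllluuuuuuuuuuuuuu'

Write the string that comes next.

Each string has the form j^{2n} y^{n} l^{3n} u^{3n-1}, where the shown terms are n = 3, 4, 5.
For the next term, n = 6, so the run lengths are 12, 6, 18, 17.

jjjjjjjjjjjjyyyyyylllllllllllllllllluuuuuuuuuuuuuuuuu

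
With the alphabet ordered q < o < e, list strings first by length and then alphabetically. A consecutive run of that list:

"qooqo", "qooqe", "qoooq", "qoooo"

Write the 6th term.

qooeq

Advancing 2 positions from qoooo through qoooo → qoooe reaches term 6.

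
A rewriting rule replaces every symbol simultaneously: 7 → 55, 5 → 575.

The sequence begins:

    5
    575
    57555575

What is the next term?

Expanding 57555575: 5→575, 7→55, 5→575, 5→575, 5→575, 5→575, 7→55, 5→575. Concatenated: 575 55 575 575 575 575 55 575.

5755557557557557555575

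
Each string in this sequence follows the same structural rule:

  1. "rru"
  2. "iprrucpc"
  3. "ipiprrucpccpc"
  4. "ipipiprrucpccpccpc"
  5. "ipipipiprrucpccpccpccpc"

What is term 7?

ipipipipipiprrucpccpccpccpccpccpc

s(k+1) = ip·s(k)·cpc, so each term gains ip as a prefix and cpc as a suffix.
From ipipipiprrucpccpccpccpc, 2 further steps: ipipipiprrucpccpccpccpc → ipipipipiprrucpccpccpccpccpc → (answer).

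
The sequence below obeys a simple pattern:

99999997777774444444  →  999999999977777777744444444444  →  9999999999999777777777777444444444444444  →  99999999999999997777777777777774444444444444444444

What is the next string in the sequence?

999999999999999999977777777777777777744444444444444444444444

Reading off run lengths: 9 runs 7, 10, 13, 16; 7 runs 6, 9, 12, 15; 4 runs 7, 11, 15, 19 — each is linear in n, where the shown terms are n = 2, 3, 4, 5.
Setting n = 6 gives 19, 18, 23 characters in each block.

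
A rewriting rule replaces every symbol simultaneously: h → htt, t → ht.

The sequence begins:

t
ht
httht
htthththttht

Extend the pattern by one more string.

htthththtththtththtthththttht

Rewriting each symbol of htthththttht: h→htt, t→ht, t→ht, h→htt, t→ht, h→htt, t→ht, h→htt, t→ht, t→ht, h→htt, t→ht, which concatenates to htt ht ht htt ht htt ht htt ht ht htt ht.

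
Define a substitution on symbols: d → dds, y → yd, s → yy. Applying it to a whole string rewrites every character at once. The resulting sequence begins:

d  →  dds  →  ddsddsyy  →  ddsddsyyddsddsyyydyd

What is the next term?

ddsddsyyddsddsyyydydddsddsyyddsddsyyydydydddsyddds

φ(ddsddsyyddsddsyyydyd) expands symbol-by-symbol to dds dds yy dds dds yy yd yd dds dds yy dds dds yy yd yd yd dds yd dds; joining the 20 pieces gives the next term.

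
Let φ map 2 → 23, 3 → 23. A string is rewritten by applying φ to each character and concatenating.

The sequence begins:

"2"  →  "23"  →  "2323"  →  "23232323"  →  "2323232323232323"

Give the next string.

23232323232323232323232323232323

Replace each of the 16 characters of 2323232323232323 in place — 23 23 23 23 23 23 23 23 23 23 23 23 23 23 23 23 — and concatenate.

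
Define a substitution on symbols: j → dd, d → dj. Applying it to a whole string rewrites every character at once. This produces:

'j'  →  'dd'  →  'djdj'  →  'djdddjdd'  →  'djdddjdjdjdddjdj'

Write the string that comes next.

djdddjdjdjdddjdddjdddjdjdjdddjdd

φ(djdddjdjdjdddjdj) expands symbol-by-symbol to dj dd dj dj dj dd dj dd dj dd dj dj dj dd dj dd; joining the 16 pieces gives the next term.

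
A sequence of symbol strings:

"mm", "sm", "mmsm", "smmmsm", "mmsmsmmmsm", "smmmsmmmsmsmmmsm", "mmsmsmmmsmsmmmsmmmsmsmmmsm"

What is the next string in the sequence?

smmmsmmmsmsmmmsmmmsmsmmmsmsmmmsmmmsmsmmmsm

From term 3 onward, concatenate the second-to-last term with the last: mm·sm = mmsm, sm·mmsm = smmmsm, …
The next term joins smmmsmmmsmsmmmsm and mmsmsmmmsmsmmmsmmmsmsmmmsm.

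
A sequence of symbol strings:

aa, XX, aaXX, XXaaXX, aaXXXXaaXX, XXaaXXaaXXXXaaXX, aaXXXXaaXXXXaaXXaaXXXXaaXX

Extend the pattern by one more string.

Each term (from the third on) is the two preceding terms concatenated in order: term 3 = aa·XX = aaXX.
So term 8 is XXaaXXaaXXXXaaXX·aaXXXXaaXXXXaaXXaaXXXXaaXX.

XXaaXXaaXXXXaaXXaaXXXXaaXXXXaaXXaaXXXXaaXX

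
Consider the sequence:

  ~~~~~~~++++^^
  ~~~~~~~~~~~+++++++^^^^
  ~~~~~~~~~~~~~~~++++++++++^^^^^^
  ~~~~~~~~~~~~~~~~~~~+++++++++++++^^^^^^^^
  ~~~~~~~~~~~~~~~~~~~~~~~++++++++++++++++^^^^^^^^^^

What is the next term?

~~~~~~~~~~~~~~~~~~~~~~~~~~~+++++++++++++++++++^^^^^^^^^^^^

Reading off run lengths: ~ runs 7, 11, 15, 19, 23; + runs 4, 7, 10, 13, 16; ^ runs 2, 4, 6, 8, 10 — each is linear in n, where the shown terms are n = 2, 3, 4, 5, 6.
At n = 7 the blocks have lengths 27, 19, 12.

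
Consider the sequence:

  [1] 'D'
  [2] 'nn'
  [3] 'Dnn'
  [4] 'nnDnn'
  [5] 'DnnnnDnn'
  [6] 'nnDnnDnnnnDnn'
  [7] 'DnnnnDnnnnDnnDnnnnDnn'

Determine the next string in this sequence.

From term 3 onward, concatenate the second-to-last term with the last: D·nn = Dnn, nn·Dnn = nnDnn, …
The next term joins nnDnnDnnnnDnn and DnnnnDnnnnDnnDnnnnDnn.

nnDnnDnnnnDnnDnnnnDnnnnDnnDnnnnDnn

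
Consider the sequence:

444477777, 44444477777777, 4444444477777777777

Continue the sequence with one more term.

444444444477777777777777

The n-th term is 2n+2 4's then 3n+2 7's (n = 1, 2, …).
At n = 4 the blocks have lengths 10, 14.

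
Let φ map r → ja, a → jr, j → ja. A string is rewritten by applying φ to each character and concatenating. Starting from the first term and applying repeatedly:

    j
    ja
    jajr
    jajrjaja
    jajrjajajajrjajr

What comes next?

jajrjajajajrjajrjajrjajajajrjaja

Replace each of the 16 characters of jajrjajajajrjajr in place — ja jr ja ja ja jr ja jr ja jr ja ja ja jr ja ja — and concatenate.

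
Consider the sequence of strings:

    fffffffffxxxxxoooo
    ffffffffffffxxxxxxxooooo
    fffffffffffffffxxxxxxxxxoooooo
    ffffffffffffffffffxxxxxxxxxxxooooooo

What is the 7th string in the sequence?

fffffffffffffffffffffffffffxxxxxxxxxxxxxxxxxoooooooooo

Term n consists of 3n f's, followed by 2n-1 x's, followed by n+1 o's, where the shown terms are n = 3, 4, 5, 6.
Setting n = 9 gives 27, 17, 10 characters in each block.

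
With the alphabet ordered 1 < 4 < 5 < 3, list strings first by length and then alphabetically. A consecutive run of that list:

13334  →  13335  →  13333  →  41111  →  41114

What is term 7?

Continuing the enumeration 2 steps past 41114: 41114 → 41115 → (answer).

41113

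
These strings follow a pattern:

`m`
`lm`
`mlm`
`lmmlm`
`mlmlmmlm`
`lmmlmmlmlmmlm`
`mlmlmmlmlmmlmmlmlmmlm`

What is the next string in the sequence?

lmmlmmlmlmmlmmlmlmmlmlmmlmmlmlmmlm

This is a Fibonacci-style word recurrence s(k) = s(k−2)·s(k−1): e.g. m·lm = mlm.
So term 8 is lmmlmmlmlmmlm·mlmlmmlmlmmlmmlmlmmlm.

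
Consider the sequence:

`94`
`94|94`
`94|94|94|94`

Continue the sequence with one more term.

94|94|94|94|94|94|94|94

s(k+1) = s(k)·|·s(k) — each term doubles the last with '|' between the halves.
One more doubling of 94|94|94|94 gives the answer.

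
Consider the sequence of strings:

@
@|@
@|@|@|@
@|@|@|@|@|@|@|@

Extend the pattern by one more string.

Every step duplicates the string with '|' between the halves.
Doubling @|@|@|@|@|@|@|@ with '|' between the halves:

@|@|@|@|@|@|@|@|@|@|@|@|@|@|@|@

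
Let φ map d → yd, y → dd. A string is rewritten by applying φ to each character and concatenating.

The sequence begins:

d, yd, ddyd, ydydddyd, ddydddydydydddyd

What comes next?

Replace each of the 16 characters of ddydddydydydddyd in place — yd yd dd yd yd yd dd yd dd yd dd yd yd yd dd yd — and concatenate.

ydydddydydydddydddydddydydydddyd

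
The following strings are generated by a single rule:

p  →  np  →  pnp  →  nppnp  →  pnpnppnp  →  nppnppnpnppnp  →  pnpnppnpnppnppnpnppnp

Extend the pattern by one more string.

nppnppnpnppnppnpnppnpnppnppnpnppnp

From term 3 onward, concatenate the second-to-last term with the last: p·np = pnp, np·pnp = nppnp, …
So term 8 is nppnppnpnppnp·pnpnppnpnppnppnpnppnp.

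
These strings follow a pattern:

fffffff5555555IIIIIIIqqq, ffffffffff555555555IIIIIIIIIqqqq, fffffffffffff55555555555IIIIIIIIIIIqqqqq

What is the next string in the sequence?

ffffffffffffffff5555555555555IIIIIIIIIIIIIqqqqqq

Term n consists of 3n-2 f's, followed by 2n+1 5's, followed by 2n+1 I's, followed by n q's, where the shown terms are n = 3, 4, 5.
Setting n = 6 gives 16, 13, 13, 6 characters in each block.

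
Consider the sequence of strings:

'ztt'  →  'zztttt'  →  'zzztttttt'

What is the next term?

zzzztttttttt

Each string has the form z^{n} t^{2n} (n = 1, 2, …).
Setting n = 4 gives 4, 8 characters in each block.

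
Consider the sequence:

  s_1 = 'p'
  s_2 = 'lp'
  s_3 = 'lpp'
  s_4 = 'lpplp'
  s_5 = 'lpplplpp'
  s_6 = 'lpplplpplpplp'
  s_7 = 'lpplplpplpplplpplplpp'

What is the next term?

lpplplpplpplplpplplpplpplplpplpplp

This is a Fibonacci-style word recurrence s(k) = s(k−1)·s(k−2): e.g. lp·p = lpp.
So term 8 is lpplplpplpplplpplplpp·lpplplpplpplp.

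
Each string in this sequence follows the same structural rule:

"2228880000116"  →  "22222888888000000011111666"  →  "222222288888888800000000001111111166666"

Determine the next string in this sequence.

2222222228888888888880000000000000111111111116666666

Reading off run lengths: 2 runs 3, 5, 7; 8 runs 3, 6, 9; 0 runs 4, 7, 10; 1 runs 2, 5, 8; 6 runs 1, 3, 5 — each is linear in n (n = 1, 2, …).
At n = 4 the blocks have lengths 9, 12, 13, 11, 7.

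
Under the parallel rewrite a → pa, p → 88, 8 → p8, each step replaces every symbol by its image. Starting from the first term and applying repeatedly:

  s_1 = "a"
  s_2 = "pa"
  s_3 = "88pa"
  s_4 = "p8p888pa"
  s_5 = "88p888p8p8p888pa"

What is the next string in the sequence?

p8p888p8p8p888p888p888p8p8p888pa

Replace each of the 16 characters of 88p888p8p8p888pa in place — p8 p8 88 p8 p8 p8 88 p8 88 p8 88 p8 p8 p8 88 pa — and concatenate.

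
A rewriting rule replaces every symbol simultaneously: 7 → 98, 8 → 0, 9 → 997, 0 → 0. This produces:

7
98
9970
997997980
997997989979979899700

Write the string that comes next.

99799798997997989970997997989979979899709979979800

Replace each of the 21 characters of 997997989979979899700 in place — 997 997 98 997 997 98 997 0 997 997 98 997 997 98 997 0 997 997 98 0 0 — and concatenate.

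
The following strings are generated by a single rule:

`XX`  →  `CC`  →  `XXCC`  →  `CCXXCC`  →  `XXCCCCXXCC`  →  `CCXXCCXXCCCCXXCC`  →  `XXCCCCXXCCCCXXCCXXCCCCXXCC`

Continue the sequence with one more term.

CCXXCCXXCCCCXXCCXXCCCCXXCCCCXXCCXXCCCCXXCC

Each term (from the third on) is the two preceding terms concatenated in order: term 3 = XX·CC = XXCC.
Continuing: CCXXCCXXCCCCXXCC · XXCCCCXXCCCCXXCCXXCCCCXXCC gives term 8.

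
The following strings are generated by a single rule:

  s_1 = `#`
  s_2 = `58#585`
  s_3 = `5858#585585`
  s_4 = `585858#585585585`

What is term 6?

Each term wraps the previous one in 58 on the left and 585 on the right.
From 585858#585585585, 2 further steps: 585858#585585585 → 58585858#585585585585 → (answer).

5858585858#585585585585585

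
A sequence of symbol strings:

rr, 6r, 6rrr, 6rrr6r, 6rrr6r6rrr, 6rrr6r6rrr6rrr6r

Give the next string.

Each term (from the third on) is the previous term followed by the one before it: term 3 = 6r·rr = 6rrr.
Continuing: 6rrr6r6rrr6rrr6r · 6rrr6r6rrr gives term 7.

6rrr6r6rrr6rrr6r6rrr6r6rrr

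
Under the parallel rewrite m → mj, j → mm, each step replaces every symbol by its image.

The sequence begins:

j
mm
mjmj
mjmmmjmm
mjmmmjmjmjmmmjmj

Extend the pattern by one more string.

Applying the rule to each of the 16 symbols of mjmmmjmjmjmmmjmj gives the pieces mj mm mj mj mj mm mj mm mj mm mj mj mj mm mj mm, which concatenate to the answer.

mjmmmjmjmjmmmjmmmjmmmjmjmjmmmjmm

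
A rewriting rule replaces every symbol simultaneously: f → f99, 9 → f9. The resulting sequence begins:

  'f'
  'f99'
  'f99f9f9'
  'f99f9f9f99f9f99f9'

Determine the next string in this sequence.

f99f9f9f99f9f99f9f99f9f9f99f9f99f9f9f99f9

φ(f99f9f9f99f9f99f9) expands symbol-by-symbol to f99 f9 f9 f99 f9 f99 f9 f99 f9 f9 f99 f9 f99 f9 f9 f99 f9; joining the 17 pieces gives the next term.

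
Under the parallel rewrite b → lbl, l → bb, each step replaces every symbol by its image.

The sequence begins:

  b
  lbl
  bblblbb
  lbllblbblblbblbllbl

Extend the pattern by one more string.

Rewriting the 19 symbols of lbllblbblblbblbllbl one by one yields bb lbl bb bb lbl bb lbl lbl bb lbl bb lbl lbl bb lbl bb bb lbl bb; concatenated:

bblblbbbblblbblbllblbblblbblbllblbblblbbbblblbb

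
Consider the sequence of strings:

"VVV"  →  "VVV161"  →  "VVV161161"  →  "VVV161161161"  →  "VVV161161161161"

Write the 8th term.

Every step adds 161 to the end: s(k+1) = s(k)·161.
From VVV161161161161, 3 further steps: VVV161161161161 → VVV161161161161161 → VVV161161161161161161 → (answer).

VVV161161161161161161161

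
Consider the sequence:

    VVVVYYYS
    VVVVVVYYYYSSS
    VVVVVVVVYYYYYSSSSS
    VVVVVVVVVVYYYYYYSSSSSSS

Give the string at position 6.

VVVVVVVVVVVVVVYYYYYYYYSSSSSSSSSSS

Term n consists of 2n+2 V's, followed by n+2 Y's, followed by 2n-1 S's (n = 1, 2, …).
For term 6, n = 6, so the run lengths are 14, 8, 11.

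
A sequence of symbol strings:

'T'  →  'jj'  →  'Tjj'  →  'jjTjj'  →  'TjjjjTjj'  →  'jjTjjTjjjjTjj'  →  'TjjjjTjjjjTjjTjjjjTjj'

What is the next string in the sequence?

jjTjjTjjjjTjjTjjjjTjjjjTjjTjjjjTjj

This is a Fibonacci-style word recurrence s(k) = s(k−2)·s(k−1): e.g. T·jj = Tjj.
So term 8 is jjTjjTjjjjTjj·TjjjjTjjjjTjjTjjjjTjj.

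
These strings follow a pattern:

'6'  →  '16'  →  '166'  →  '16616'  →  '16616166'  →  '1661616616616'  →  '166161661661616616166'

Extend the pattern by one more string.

This is a Fibonacci-style word recurrence s(k) = s(k−1)·s(k−2): e.g. 16·6 = 166.
So term 8 is 166161661661616616166·1661616616616.

1661616616616166161661661616616616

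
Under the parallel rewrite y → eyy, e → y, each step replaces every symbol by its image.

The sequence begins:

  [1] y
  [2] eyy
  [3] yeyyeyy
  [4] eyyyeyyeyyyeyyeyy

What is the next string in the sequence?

yeyyeyyeyyyeyyeyyyeyyeyyeyyyeyyeyyyeyyeyy

Replace each of the 17 characters of eyyyeyyeyyyeyyeyy in place — y eyy eyy eyy y eyy eyy y eyy eyy eyy y eyy eyy y eyy eyy — and concatenate.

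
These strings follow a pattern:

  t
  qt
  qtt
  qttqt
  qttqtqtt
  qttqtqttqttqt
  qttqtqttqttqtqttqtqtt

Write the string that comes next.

qttqtqttqttqtqttqtqttqttqtqttqttqt

This is a Fibonacci-style word recurrence s(k) = s(k−1)·s(k−2): e.g. qt·t = qtt.
The next term joins qttqtqttqttqtqttqtqtt and qttqtqttqttqt.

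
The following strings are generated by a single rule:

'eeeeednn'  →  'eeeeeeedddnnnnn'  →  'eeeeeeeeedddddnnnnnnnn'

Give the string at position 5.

Reading off run lengths: e runs 5, 7, 9; d runs 1, 3, 5; n runs 2, 5, 8 — each is linear in n (n = 1, 2, …).
At n = 5 the blocks have lengths 13, 9, 14.

eeeeeeeeeeeeedddddddddnnnnnnnnnnnnnn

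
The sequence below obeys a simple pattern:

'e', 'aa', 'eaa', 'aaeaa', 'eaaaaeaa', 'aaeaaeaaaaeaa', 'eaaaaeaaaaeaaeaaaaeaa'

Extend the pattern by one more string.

Each term (from the third on) is the two preceding terms concatenated in order: term 3 = e·aa = eaa.
So term 8 is aaeaaeaaaaeaa·eaaaaeaaaaeaaeaaaaeaa.

aaeaaeaaaaeaaeaaaaeaaaaeaaeaaaaeaa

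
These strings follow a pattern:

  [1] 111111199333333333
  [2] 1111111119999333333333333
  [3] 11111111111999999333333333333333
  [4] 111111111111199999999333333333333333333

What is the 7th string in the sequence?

Each string has the form 1^{2n+3} 9^{2n-2} 3^{3n+3}, where the shown terms are n = 2, 3, 4, 5.
At n = 8 the blocks have lengths 19, 14, 27.

111111111111111111199999999999999333333333333333333333333333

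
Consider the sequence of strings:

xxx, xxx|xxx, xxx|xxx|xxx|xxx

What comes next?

Each string is two copies of the previous one joined by '|'.
One more doubling of xxx|xxx|xxx|xxx gives the answer.

xxx|xxx|xxx|xxx|xxx|xxx|xxx|xxx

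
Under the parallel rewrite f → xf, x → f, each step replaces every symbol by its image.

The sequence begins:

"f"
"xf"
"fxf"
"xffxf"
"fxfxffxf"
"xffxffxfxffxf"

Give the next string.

fxfxffxfxffxffxfxffxf

Replace each of the 13 characters of xffxffxfxffxf in place — f xf xf f xf xf f xf f xf xf f xf — and concatenate.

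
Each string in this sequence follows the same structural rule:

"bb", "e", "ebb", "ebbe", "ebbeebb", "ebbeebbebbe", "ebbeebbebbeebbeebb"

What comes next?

From term 3 onward, concatenate the last term with the second-to-last: e·bb = ebb, ebb·e = ebbe, …
Continuing: ebbeebbebbeebbeebb · ebbeebbebbe gives term 8.

ebbeebbebbeebbeebbebbeebbebbe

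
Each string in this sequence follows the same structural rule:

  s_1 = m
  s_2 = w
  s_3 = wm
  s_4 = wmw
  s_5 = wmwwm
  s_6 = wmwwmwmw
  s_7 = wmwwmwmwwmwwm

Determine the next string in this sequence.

From term 3 onward, concatenate the last term with the second-to-last: w·m = wm, wm·w = wmw, …
So term 8 is wmwwmwmwwmwwm·wmwwmwmw.

wmwwmwmwwmwwmwmwwmwmw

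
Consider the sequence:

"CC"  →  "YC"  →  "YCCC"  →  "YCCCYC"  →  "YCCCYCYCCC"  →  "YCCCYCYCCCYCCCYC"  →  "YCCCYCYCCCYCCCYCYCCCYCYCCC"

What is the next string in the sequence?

YCCCYCYCCCYCCCYCYCCCYCYCCCYCCCYCYCCCYCCCYC

From term 3 onward, concatenate the last term with the second-to-last: YC·CC = YCCC, YCCC·YC = YCCCYC, …
So term 8 is YCCCYCYCCCYCCCYCYCCCYCYCCC·YCCCYCYCCCYCCCYC.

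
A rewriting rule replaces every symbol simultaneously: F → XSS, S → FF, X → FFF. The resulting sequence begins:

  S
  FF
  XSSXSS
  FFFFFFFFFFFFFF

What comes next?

XSSXSSXSSXSSXSSXSSXSSXSSXSSXSSXSSXSSXSSXSS

Applying the rule to each of the 14 symbols of FFFFFFFFFFFFFF gives the pieces XSS XSS XSS XSS XSS XSS XSS XSS XSS XSS XSS XSS XSS XSS, which concatenate to the answer.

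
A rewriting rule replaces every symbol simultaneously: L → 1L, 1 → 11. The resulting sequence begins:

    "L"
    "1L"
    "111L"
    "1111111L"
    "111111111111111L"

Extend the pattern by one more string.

1111111111111111111111111111111L

φ(111111111111111L) expands symbol-by-symbol to 11 11 11 11 11 11 11 11 11 11 11 11 11 11 11 1L; joining the 16 pieces gives the next term.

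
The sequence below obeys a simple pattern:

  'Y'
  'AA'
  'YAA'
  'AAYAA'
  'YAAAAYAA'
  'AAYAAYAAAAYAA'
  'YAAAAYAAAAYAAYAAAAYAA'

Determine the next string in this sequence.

Each term (from the third on) is the two preceding terms concatenated in order: term 3 = Y·AA = YAA.
The next term joins AAYAAYAAAAYAA and YAAAAYAAAAYAAYAAAAYAA.

AAYAAYAAAAYAAYAAAAYAAAAYAAYAAAAYAA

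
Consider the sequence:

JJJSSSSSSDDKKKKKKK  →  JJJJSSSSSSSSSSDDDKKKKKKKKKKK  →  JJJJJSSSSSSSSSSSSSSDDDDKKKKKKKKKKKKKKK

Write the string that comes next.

The n-th term is n+1 J's then 4n-2 S's then n D's then 4n-1 K's, where the shown terms are n = 2, 3, 4.
Setting n = 5 gives 6, 18, 5, 19 characters in each block.

JJJJJJSSSSSSSSSSSSSSSSSSDDDDDKKKKKKKKKKKKKKKKKKK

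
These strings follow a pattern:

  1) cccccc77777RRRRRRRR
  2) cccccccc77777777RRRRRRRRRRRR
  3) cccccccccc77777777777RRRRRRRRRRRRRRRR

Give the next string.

cccccccccccc77777777777777RRRRRRRRRRRRRRRRRRRR

The n-th term is 2n+2 c's then 3n-1 7's then 4n R's, where the shown terms are n = 2, 3, 4.
Setting n = 5 gives 12, 14, 20 characters in each block.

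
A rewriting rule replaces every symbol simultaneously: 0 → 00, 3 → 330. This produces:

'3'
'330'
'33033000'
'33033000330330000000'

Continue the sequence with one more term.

330330003303300000003303300033033000000000000000

φ(33033000330330000000) expands symbol-by-symbol to 330 330 00 330 330 00 00 00 330 330 00 330 330 00 00 00 00 00 00 00; joining the 20 pieces gives the next term.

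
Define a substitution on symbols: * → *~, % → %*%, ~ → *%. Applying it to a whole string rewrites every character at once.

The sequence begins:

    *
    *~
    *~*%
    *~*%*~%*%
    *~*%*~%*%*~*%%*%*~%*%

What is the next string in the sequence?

Rewriting the 21 symbols of *~*%*~%*%*~*%%*%*~%*% one by one yields *~ *% *~ %*% *~ *% %*% *~ %*% *~ *% *~ %*% %*% *~ %*% *~ *% %*% *~ %*%; concatenated:

*~*%*~%*%*~*%%*%*~%*%*~*%*~%*%%*%*~%*%*~*%%*%*~%*%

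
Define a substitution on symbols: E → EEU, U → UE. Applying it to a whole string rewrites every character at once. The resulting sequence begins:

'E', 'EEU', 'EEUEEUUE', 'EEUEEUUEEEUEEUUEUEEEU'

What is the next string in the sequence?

Replace each of the 21 characters of EEUEEUUEEEUEEUUEUEEEU in place — EEU EEU UE EEU EEU UE UE EEU EEU EEU UE EEU EEU UE UE EEU UE EEU EEU EEU UE — and concatenate.

EEUEEUUEEEUEEUUEUEEEUEEUEEUUEEEUEEUUEUEEEUUEEEUEEUEEUUE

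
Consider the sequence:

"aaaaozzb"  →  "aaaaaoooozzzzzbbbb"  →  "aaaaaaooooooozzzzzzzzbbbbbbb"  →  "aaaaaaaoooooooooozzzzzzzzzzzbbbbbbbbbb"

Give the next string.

aaaaaaaaooooooooooooozzzzzzzzzzzzzzbbbbbbbbbbbbb

Term n consists of n+3 a's, followed by 3n-2 o's, followed by 3n-1 z's, followed by 3n-2 b's (n = 1, 2, …).
Setting n = 5 gives 8, 13, 14, 13 characters in each block.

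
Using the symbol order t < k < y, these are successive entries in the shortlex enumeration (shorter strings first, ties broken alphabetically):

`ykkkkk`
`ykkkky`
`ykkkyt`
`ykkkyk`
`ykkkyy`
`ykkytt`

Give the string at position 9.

ykkykt

Stepping forward 3 times from ykkytt: ykkytt → ykkytk → ykkyty, then the target.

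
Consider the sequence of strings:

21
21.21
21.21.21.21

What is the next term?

Each string is two copies of the previous one joined by '.'.
Doubling 21.21.21.21 with '.' between the halves:

21.21.21.21.21.21.21.21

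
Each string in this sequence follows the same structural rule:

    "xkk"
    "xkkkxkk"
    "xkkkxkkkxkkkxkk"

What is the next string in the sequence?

xkkkxkkkxkkkxkkkxkkkxkkkxkkkxkk

Each string is two copies of the previous one joined by 'k'.
So the next term is two copies of xkkkxkkkxkkkxkk with 'k' between the halves.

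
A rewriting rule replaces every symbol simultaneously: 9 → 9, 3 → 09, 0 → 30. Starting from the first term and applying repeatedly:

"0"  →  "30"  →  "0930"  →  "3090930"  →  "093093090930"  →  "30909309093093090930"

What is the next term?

Applying the rule to each of the 20 symbols of 30909309093093090930 gives the pieces 09 30 9 30 9 09 30 9 30 9 09 30 9 09 30 9 30 9 09 30, which concatenate to the answer.

093093090930930909309093093090930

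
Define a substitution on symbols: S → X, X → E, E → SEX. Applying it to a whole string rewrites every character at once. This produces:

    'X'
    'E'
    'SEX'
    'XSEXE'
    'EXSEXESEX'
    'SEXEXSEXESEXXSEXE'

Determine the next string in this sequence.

Rewriting the 17 symbols of SEXEXSEXESEXXSEXE one by one yields X SEX E SEX E X SEX E SEX X SEX E E X SEX E SEX; concatenated:

XSEXESEXEXSEXESEXXSEXEEXSEXESEX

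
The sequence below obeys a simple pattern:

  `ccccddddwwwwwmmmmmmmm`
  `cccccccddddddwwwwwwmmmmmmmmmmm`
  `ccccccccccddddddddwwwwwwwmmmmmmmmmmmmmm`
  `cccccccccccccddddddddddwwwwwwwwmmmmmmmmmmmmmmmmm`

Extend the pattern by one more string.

Term n consists of 3n-2 c's, followed by 2n d's, followed by n+3 w's, followed by 3n+2 m's, where the shown terms are n = 2, 3, 4, 5.
Setting n = 6 gives 16, 12, 9, 20 characters in each block.

ccccccccccccccccddddddddddddwwwwwwwwwmmmmmmmmmmmmmmmmmmmm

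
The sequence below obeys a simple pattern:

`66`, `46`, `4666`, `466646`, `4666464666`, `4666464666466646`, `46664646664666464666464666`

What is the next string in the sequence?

466646466646664646664646664666464666466646

This is a Fibonacci-style word recurrence s(k) = s(k−1)·s(k−2): e.g. 46·66 = 4666.
So term 8 is 46664646664666464666464666·4666464666466646.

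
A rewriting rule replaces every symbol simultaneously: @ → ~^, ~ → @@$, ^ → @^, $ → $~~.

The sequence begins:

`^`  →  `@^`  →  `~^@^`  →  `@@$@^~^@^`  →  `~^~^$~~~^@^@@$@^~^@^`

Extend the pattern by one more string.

@@$@^@@$@^$~~@@$@@$@@$@^~^@^~^~^$~~~^@^@@$@^~^@^

φ(~^~^$~~~^@^@@$@^~^@^) expands symbol-by-symbol to @@$ @^ @@$ @^ $~~ @@$ @@$ @@$ @^ ~^ @^ ~^ ~^ $~~ ~^ @^ @@$ @^ ~^ @^; joining the 20 pieces gives the next term.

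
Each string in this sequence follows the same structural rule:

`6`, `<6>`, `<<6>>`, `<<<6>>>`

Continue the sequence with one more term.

Every step adds < to the front and > to the end of the previous string.
One more step from <<<6>>> gives the answer.

<<<<6>>>>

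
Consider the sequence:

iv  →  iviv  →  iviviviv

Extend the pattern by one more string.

iviviviviviviviv

Each string is two copies of the previous one concatenated.
So the next term is two copies of iviviviv.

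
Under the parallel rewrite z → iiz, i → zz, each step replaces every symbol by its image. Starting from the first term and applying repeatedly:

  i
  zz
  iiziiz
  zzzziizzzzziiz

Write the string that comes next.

Rewriting the 14 symbols of zzzziizzzzziiz one by one yields iiz iiz iiz iiz zz zz iiz iiz iiz iiz iiz zz zz iiz; concatenated:

iiziiziiziizzzzziiziiziiziiziizzzzziiz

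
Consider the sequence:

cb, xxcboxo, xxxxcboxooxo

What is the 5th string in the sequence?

s(k+1) = xx·s(k)·oxo, so each term gains xx as a prefix and oxo as a suffix.
From xxxxcboxooxo, 2 further steps: xxxxcboxooxo → xxxxxxcboxooxooxo → (answer).

xxxxxxxxcboxooxooxooxo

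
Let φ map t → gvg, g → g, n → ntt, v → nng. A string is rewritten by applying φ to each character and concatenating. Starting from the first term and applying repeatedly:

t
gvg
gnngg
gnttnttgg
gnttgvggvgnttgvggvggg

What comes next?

Rewriting the 21 symbols of gnttgvggvgnttgvggvggg one by one yields g ntt gvg gvg g nng g g nng g ntt gvg gvg g nng g g nng g g g; concatenated:

gnttgvggvggnngggnnggnttgvggvggnngggnngggg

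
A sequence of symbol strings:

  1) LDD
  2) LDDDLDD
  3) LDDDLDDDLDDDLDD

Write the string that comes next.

LDDDLDDDLDDDLDDDLDDDLDDDLDDDLDD

Every step duplicates the string with 'D' between the halves.
So the next term is two copies of LDDDLDDDLDDDLDD with 'D' between the halves.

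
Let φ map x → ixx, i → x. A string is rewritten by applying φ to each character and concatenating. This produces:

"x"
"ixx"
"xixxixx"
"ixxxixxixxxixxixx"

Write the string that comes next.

Rewriting the 17 symbols of ixxxixxixxxixxixx one by one yields x ixx ixx ixx x ixx ixx x ixx ixx ixx x ixx ixx x ixx ixx; concatenated:

xixxixxixxxixxixxxixxixxixxxixxixxxixxixx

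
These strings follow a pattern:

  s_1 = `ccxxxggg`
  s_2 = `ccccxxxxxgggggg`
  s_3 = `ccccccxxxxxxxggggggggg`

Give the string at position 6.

ccccccccccccxxxxxxxxxxxxxgggggggggggggggggg

Reading off run lengths: c runs 2, 4, 6; x runs 3, 5, 7; g runs 3, 6, 9 — each is linear in n (n = 1, 2, …).
For term 6, n = 6, so the run lengths are 12, 13, 18.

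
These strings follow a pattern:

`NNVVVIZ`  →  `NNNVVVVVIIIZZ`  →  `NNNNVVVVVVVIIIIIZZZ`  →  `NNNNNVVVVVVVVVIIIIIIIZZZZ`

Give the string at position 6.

NNNNNNNVVVVVVVVVVVVVIIIIIIIIIIIZZZZZZ

Term n consists of n+1 N's, followed by 2n+1 V's, followed by 2n-1 I's, followed by n Z's (n = 1, 2, …).
For term 6, n = 6, so the run lengths are 7, 13, 11, 6.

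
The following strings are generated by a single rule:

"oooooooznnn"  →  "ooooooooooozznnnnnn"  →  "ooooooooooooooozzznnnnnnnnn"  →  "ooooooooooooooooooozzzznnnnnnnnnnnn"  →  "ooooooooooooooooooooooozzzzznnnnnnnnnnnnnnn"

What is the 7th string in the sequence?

The n-th term is 4n+3 o's then n z's then 3n n's (n = 1, 2, …).
At n = 7 the blocks have lengths 31, 7, 21.

ooooooooooooooooooooooooooooooozzzzzzznnnnnnnnnnnnnnnnnnnnn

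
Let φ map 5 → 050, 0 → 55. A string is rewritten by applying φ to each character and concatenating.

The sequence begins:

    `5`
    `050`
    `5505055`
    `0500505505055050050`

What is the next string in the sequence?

φ(0500505505055050050) expands symbol-by-symbol to 55 050 55 55 050 55 050 050 55 050 55 050 050 55 050 55 55 050 55; joining the 19 pieces gives the next term.

55050555505055050050550505505005055050555505055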